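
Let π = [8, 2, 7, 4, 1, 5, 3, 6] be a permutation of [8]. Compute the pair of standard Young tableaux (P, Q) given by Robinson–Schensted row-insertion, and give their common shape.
P = [1, 3, 5, 6] / [2, 4] / [7] / [8];  Q = [1, 3, 6, 8] / [2, 7] / [4] / [5];  common shape = (4, 2, 1, 1)

Row-insert the values π_1, π_2, … into P one at a time, bumping the leftmost entry strictly greater than the inserted value down to the next row. The recording tableau Q records, in position (i, j), the step at which that cell was added to P.
  Insert 8 (step 1): P = [8];  Q = [1]
  Insert 2 (step 2): P = [2] / [8];  Q = [1] / [2]
  Insert 7 (step 3): P = [2, 7] / [8];  Q = [1, 3] / [2]
  Insert 4 (step 4): P = [2, 4] / [7] / [8];  Q = [1, 3] / [2] / [4]
  Insert 1 (step 5): P = [1, 4] / [2] / [7] / [8];  Q = [1, 3] / [2] / [4] / [5]
  Insert 5 (step 6): P = [1, 4, 5] / [2] / [7] / [8];  Q = [1, 3, 6] / [2] / [4] / [5]
  Insert 3 (step 7): P = [1, 3, 5] / [2, 4] / [7] / [8];  Q = [1, 3, 6] / [2, 7] / [4] / [5]
  Insert 6 (step 8): P = [1, 3, 5, 6] / [2, 4] / [7] / [8];  Q = [1, 3, 6, 8] / [2, 7] / [4] / [5]
Final shape: (4, 2, 1, 1).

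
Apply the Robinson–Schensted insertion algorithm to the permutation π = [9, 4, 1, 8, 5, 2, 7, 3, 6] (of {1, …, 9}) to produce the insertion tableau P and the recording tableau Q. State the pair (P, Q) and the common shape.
P = [1, 2, 3, 6] / [4, 5, 7] / [8] / [9];  Q = [1, 4, 7, 9] / [2, 5, 8] / [3] / [6];  common shape = (4, 3, 1, 1)

Row-insert the values π_1, π_2, … into P one at a time, bumping the leftmost entry strictly greater than the inserted value down to the next row. The recording tableau Q records, in position (i, j), the step at which that cell was added to P.
  Insert 9 (step 1): P = [9];  Q = [1]
  Insert 4 (step 2): P = [4] / [9];  Q = [1] / [2]
  Insert 1 (step 3): P = [1] / [4] / [9];  Q = [1] / [2] / [3]
  Insert 8 (step 4): P = [1, 8] / [4] / [9];  Q = [1, 4] / [2] / [3]
  Insert 5 (step 5): P = [1, 5] / [4, 8] / [9];  Q = [1, 4] / [2, 5] / [3]
  Insert 2 (step 6): P = [1, 2] / [4, 5] / [8] / [9];  Q = [1, 4] / [2, 5] / [3] / [6]
  Insert 7 (step 7): P = [1, 2, 7] / [4, 5] / [8] / [9];  Q = [1, 4, 7] / [2, 5] / [3] / [6]
  Insert 3 (step 8): P = [1, 2, 3] / [4, 5, 7] / [8] / [9];  Q = [1, 4, 7] / [2, 5, 8] / [3] / [6]
  Insert 6 (step 9): P = [1, 2, 3, 6] / [4, 5, 7] / [8] / [9];  Q = [1, 4, 7, 9] / [2, 5, 8] / [3] / [6]
Final shape: (4, 3, 1, 1).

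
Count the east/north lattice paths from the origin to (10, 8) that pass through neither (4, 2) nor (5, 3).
Number of paths = 23346

Inclusion–exclusion. Total paths: C(18, 10) = 43758. Through P₁: C(6, 4)·C(12, 6) = 13860. Through P₂: C(8, 5)·C(10, 5) = 14112. Since P₁ is strictly southwest of P₂, a monotone path through both must visit P₁ then P₂; paths through both = C(6, 4)·C(2, 1)·C(10, 5) = 7560. Avoid both = 43758 − 13860 − 14112 + 7560 = 23346.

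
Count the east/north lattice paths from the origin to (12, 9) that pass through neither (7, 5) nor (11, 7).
Number of paths = 134306

Inclusion–exclusion. Total paths: C(21, 12) = 293930. Through P₁: C(12, 7)·C(9, 5) = 99792. Through P₂: C(18, 11)·C(3, 1) = 95472. Since P₁ is strictly southwest of P₂, a monotone path through both must visit P₁ then P₂; paths through both = C(12, 7)·C(6, 4)·C(3, 1) = 35640. Avoid both = 293930 − 99792 − 95472 + 35640 = 134306.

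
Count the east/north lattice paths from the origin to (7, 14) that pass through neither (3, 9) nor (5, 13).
Number of paths = 72756

Inclusion–exclusion. Total paths: C(21, 7) = 116280. Through P₁: C(12, 3)·C(9, 4) = 27720. Through P₂: C(18, 5)·C(3, 2) = 25704. Since P₁ is strictly southwest of P₂, a monotone path through both must visit P₁ then P₂; paths through both = C(12, 3)·C(6, 2)·C(3, 2) = 9900. Avoid both = 116280 − 27720 − 25704 + 9900 = 72756.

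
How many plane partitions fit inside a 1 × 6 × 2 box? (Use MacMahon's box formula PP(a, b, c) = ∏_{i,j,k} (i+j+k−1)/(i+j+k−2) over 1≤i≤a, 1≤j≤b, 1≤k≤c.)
PP(1, 6, 2) = 28

Evaluate the triple product over i = 1..1, j = 1..6, k = 1..2. The factors are (2/1) · (3/2) · (3/2) · (4/3) · (4/3) · (5/4) · (5/4) · (6/5) · … (12 factors total). The numerators and denominators telescope so the product is an integer; carrying out the multiplication exactly gives PP(1, 6, 2) = 28.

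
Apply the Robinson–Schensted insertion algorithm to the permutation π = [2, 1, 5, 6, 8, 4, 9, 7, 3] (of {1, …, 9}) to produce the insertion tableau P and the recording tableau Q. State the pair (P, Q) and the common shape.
P = [1, 3, 6, 7, 9] / [2, 4, 8] / [5];  Q = [1, 3, 4, 5, 7] / [2, 6, 8] / [9];  common shape = (5, 3, 1)

Row-insert the values π_1, π_2, … into P one at a time, bumping the leftmost entry strictly greater than the inserted value down to the next row. The recording tableau Q records, in position (i, j), the step at which that cell was added to P.
  Insert 2 (step 1): P = [2];  Q = [1]
  Insert 1 (step 2): P = [1] / [2];  Q = [1] / [2]
  Insert 5 (step 3): P = [1, 5] / [2];  Q = [1, 3] / [2]
  Insert 6 (step 4): P = [1, 5, 6] / [2];  Q = [1, 3, 4] / [2]
  Insert 8 (step 5): P = [1, 5, 6, 8] / [2];  Q = [1, 3, 4, 5] / [2]
  Insert 4 (step 6): P = [1, 4, 6, 8] / [2, 5];  Q = [1, 3, 4, 5] / [2, 6]
  Insert 9 (step 7): P = [1, 4, 6, 8, 9] / [2, 5];  Q = [1, 3, 4, 5, 7] / [2, 6]
  Insert 7 (step 8): P = [1, 4, 6, 7, 9] / [2, 5, 8];  Q = [1, 3, 4, 5, 7] / [2, 6, 8]
  Insert 3 (step 9): P = [1, 3, 6, 7, 9] / [2, 4, 8] / [5];  Q = [1, 3, 4, 5, 7] / [2, 6, 8] / [9]
Final shape: (5, 3, 1).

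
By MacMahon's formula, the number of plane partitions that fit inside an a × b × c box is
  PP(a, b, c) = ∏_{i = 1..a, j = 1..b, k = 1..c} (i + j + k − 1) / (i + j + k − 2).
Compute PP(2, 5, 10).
PP(2, 5, 10) = 2186184

Evaluate the triple product over i = 1..2, j = 1..5, k = 1..10. The factors are (2/1) · (3/2) · (4/3) · (5/4) · (6/5) · (7/6) · (8/7) · (9/8) · … (100 factors total). The numerators and denominators telescope so the product is an integer; carrying out the multiplication exactly gives PP(2, 5, 10) = 2186184.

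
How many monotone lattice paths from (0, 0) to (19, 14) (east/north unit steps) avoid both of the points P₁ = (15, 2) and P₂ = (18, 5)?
Number of paths = 818252390

Inclusion–exclusion. Total paths: C(33, 19) = 818809200. Through P₁: C(17, 15)·C(16, 4) = 247520. Through P₂: C(23, 18)·C(10, 1) = 336490. Since P₁ is strictly southwest of P₂, a monotone path through both must visit P₁ then P₂; paths through both = C(17, 15)·C(6, 3)·C(10, 1) = 27200. Avoid both = 818809200 − 247520 − 336490 + 27200 = 818252390.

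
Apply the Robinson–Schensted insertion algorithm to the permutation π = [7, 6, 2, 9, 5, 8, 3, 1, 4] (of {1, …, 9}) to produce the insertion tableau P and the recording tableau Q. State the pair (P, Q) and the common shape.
P = [1, 3, 4] / [2, 8] / [5, 9] / [6] / [7];  Q = [1, 4, 6] / [2, 5] / [3, 9] / [7] / [8];  common shape = (3, 2, 2, 1, 1)

Row-insert the values π_1, π_2, … into P one at a time, bumping the leftmost entry strictly greater than the inserted value down to the next row. The recording tableau Q records, in position (i, j), the step at which that cell was added to P.
  Insert 7 (step 1): P = [7];  Q = [1]
  Insert 6 (step 2): P = [6] / [7];  Q = [1] / [2]
  Insert 2 (step 3): P = [2] / [6] / [7];  Q = [1] / [2] / [3]
  Insert 9 (step 4): P = [2, 9] / [6] / [7];  Q = [1, 4] / [2] / [3]
  Insert 5 (step 5): P = [2, 5] / [6, 9] / [7];  Q = [1, 4] / [2, 5] / [3]
  Insert 8 (step 6): P = [2, 5, 8] / [6, 9] / [7];  Q = [1, 4, 6] / [2, 5] / [3]
  Insert 3 (step 7): P = [2, 3, 8] / [5, 9] / [6] / [7];  Q = [1, 4, 6] / [2, 5] / [3] / [7]
  Insert 1 (step 8): P = [1, 3, 8] / [2, 9] / [5] / [6] / [7];  Q = [1, 4, 6] / [2, 5] / [3] / [7] / [8]
  Insert 4 (step 9): P = [1, 3, 4] / [2, 8] / [5, 9] / [6] / [7];  Q = [1, 4, 6] / [2, 5] / [3, 9] / [7] / [8]
Final shape: (3, 2, 2, 1, 1).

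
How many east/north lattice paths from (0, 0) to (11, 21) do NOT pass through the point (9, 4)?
Number of paths = 128902215

Total paths from (0, 0) to (11, 21): C(32, 11) = 129024480. Paths through (9, 4): (paths (0, 0) → (9, 4)) × (paths (9, 4) → (11, 21)) = C(13, 9) · C(19, 2) = 715 · 171 = 122265. Avoidance count = 129024480 − 122265 = 128902215.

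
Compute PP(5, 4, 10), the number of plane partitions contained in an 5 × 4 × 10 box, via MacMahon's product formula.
PP(5, 4, 10) = 98561919456

Evaluate the triple product over i = 1..5, j = 1..4, k = 1..10. The factors are (2/1) · (3/2) · (4/3) · (5/4) · (6/5) · (7/6) · (8/7) · (9/8) · … (200 factors total). The numerators and denominators telescope so the product is an integer; carrying out the multiplication exactly gives PP(5, 4, 10) = 98561919456.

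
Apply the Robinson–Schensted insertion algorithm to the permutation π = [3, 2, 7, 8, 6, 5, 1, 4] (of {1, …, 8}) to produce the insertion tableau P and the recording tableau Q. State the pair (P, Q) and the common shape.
P = [1, 4, 8] / [2, 5] / [3, 6] / [7];  Q = [1, 3, 4] / [2, 5] / [6, 8] / [7];  common shape = (3, 2, 2, 1)

Row-insert the values π_1, π_2, … into P one at a time, bumping the leftmost entry strictly greater than the inserted value down to the next row. The recording tableau Q records, in position (i, j), the step at which that cell was added to P.
  Insert 3 (step 1): P = [3];  Q = [1]
  Insert 2 (step 2): P = [2] / [3];  Q = [1] / [2]
  Insert 7 (step 3): P = [2, 7] / [3];  Q = [1, 3] / [2]
  Insert 8 (step 4): P = [2, 7, 8] / [3];  Q = [1, 3, 4] / [2]
  Insert 6 (step 5): P = [2, 6, 8] / [3, 7];  Q = [1, 3, 4] / [2, 5]
  Insert 5 (step 6): P = [2, 5, 8] / [3, 6] / [7];  Q = [1, 3, 4] / [2, 5] / [6]
  Insert 1 (step 7): P = [1, 5, 8] / [2, 6] / [3] / [7];  Q = [1, 3, 4] / [2, 5] / [6] / [7]
  Insert 4 (step 8): P = [1, 4, 8] / [2, 5] / [3, 6] / [7];  Q = [1, 3, 4] / [2, 5] / [6, 8] / [7]
Final shape: (3, 2, 2, 1).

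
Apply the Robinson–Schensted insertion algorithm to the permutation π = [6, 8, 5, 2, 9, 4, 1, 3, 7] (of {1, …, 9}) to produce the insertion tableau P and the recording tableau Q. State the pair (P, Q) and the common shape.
P = [1, 3, 7] / [2, 4, 9] / [5, 8] / [6];  Q = [1, 2, 5] / [3, 6, 9] / [4, 8] / [7];  common shape = (3, 3, 2, 1)

Row-insert the values π_1, π_2, … into P one at a time, bumping the leftmost entry strictly greater than the inserted value down to the next row. The recording tableau Q records, in position (i, j), the step at which that cell was added to P.
  Insert 6 (step 1): P = [6];  Q = [1]
  Insert 8 (step 2): P = [6, 8];  Q = [1, 2]
  Insert 5 (step 3): P = [5, 8] / [6];  Q = [1, 2] / [3]
  Insert 2 (step 4): P = [2, 8] / [5] / [6];  Q = [1, 2] / [3] / [4]
  Insert 9 (step 5): P = [2, 8, 9] / [5] / [6];  Q = [1, 2, 5] / [3] / [4]
  Insert 4 (step 6): P = [2, 4, 9] / [5, 8] / [6];  Q = [1, 2, 5] / [3, 6] / [4]
  Insert 1 (step 7): P = [1, 4, 9] / [2, 8] / [5] / [6];  Q = [1, 2, 5] / [3, 6] / [4] / [7]
  Insert 3 (step 8): P = [1, 3, 9] / [2, 4] / [5, 8] / [6];  Q = [1, 2, 5] / [3, 6] / [4, 8] / [7]
  Insert 7 (step 9): P = [1, 3, 7] / [2, 4, 9] / [5, 8] / [6];  Q = [1, 2, 5] / [3, 6, 9] / [4, 8] / [7]
Final shape: (3, 3, 2, 1).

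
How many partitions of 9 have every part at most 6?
p(9, parts ≤ 6) = 26

Partitions of 9 with all parts ≤ 6: 6+3, 6+2+1, 6+1+1+1, 5+4, 5+3+1, 5+2+2, 5+2+1+1, 5+1+1+1+1, 4+4+1, 4+3+2, 4+3+1+1, 4+2+2+1, 4+2+1+1+1, 4+1+1+1+1+1, 3+3+3, 3+3+2+1, 3+3+1+1+1, 3+2+2+2, 3+2+2+1+1, 3+2+1+1+1+1, 3+1+1+1+1+1+1, 2+2+2+2+1, 2+2+2+1+1+1, 2+2+1+1+1+1+1, 2+1+1+1+1+1+1+1, 1+1+1+1+1+1+1+1+1. Count = 26.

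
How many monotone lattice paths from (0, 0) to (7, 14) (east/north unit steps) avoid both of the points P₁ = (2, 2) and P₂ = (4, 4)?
Number of paths = 69428

Inclusion–exclusion. Total paths: C(21, 7) = 116280. Through P₁: C(4, 2)·C(17, 5) = 37128. Through P₂: C(8, 4)·C(13, 3) = 20020. Since P₁ is strictly southwest of P₂, a monotone path through both must visit P₁ then P₂; paths through both = C(4, 2)·C(4, 2)·C(13, 3) = 10296. Avoid both = 116280 − 37128 − 20020 + 10296 = 69428.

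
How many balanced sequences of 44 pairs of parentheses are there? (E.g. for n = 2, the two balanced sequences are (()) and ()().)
C_44 = 583300119592996693088040

These balanced parentheses are counted by the Catalan number C_n = (1/(n + 1)) · C(2n, n). For n = 44: C_44 = (1/45) · C(88, 44) = 26248505381684851188961800/45 = 583300119592996693088040.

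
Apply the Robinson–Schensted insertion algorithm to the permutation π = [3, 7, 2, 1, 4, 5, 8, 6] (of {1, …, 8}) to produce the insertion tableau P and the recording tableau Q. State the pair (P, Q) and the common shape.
P = [1, 4, 5, 6] / [2, 7, 8] / [3];  Q = [1, 2, 6, 7] / [3, 5, 8] / [4];  common shape = (4, 3, 1)

Row-insert the values π_1, π_2, … into P one at a time, bumping the leftmost entry strictly greater than the inserted value down to the next row. The recording tableau Q records, in position (i, j), the step at which that cell was added to P.
  Insert 3 (step 1): P = [3];  Q = [1]
  Insert 7 (step 2): P = [3, 7];  Q = [1, 2]
  Insert 2 (step 3): P = [2, 7] / [3];  Q = [1, 2] / [3]
  Insert 1 (step 4): P = [1, 7] / [2] / [3];  Q = [1, 2] / [3] / [4]
  Insert 4 (step 5): P = [1, 4] / [2, 7] / [3];  Q = [1, 2] / [3, 5] / [4]
  Insert 5 (step 6): P = [1, 4, 5] / [2, 7] / [3];  Q = [1, 2, 6] / [3, 5] / [4]
  Insert 8 (step 7): P = [1, 4, 5, 8] / [2, 7] / [3];  Q = [1, 2, 6, 7] / [3, 5] / [4]
  Insert 6 (step 8): P = [1, 4, 5, 6] / [2, 7, 8] / [3];  Q = [1, 2, 6, 7] / [3, 5, 8] / [4]
Final shape: (4, 3, 1).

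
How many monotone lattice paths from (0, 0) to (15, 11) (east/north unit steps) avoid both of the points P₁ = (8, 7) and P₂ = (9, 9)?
Number of paths = 4781790

Inclusion–exclusion. Total paths: C(26, 15) = 7726160. Through P₁: C(15, 8)·C(11, 7) = 2123550. Through P₂: C(18, 9)·C(8, 6) = 1361360. Since P₁ is strictly southwest of P₂, a monotone path through both must visit P₁ then P₂; paths through both = C(15, 8)·C(3, 1)·C(8, 6) = 540540. Avoid both = 7726160 − 2123550 − 1361360 + 540540 = 4781790.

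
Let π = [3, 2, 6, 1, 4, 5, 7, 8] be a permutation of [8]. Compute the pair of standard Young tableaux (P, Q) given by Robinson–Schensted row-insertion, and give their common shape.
P = [1, 4, 5, 7, 8] / [2, 6] / [3];  Q = [1, 3, 6, 7, 8] / [2, 5] / [4];  common shape = (5, 2, 1)

Row-insert the values π_1, π_2, … into P one at a time, bumping the leftmost entry strictly greater than the inserted value down to the next row. The recording tableau Q records, in position (i, j), the step at which that cell was added to P.
  Insert 3 (step 1): P = [3];  Q = [1]
  Insert 2 (step 2): P = [2] / [3];  Q = [1] / [2]
  Insert 6 (step 3): P = [2, 6] / [3];  Q = [1, 3] / [2]
  Insert 1 (step 4): P = [1, 6] / [2] / [3];  Q = [1, 3] / [2] / [4]
  Insert 4 (step 5): P = [1, 4] / [2, 6] / [3];  Q = [1, 3] / [2, 5] / [4]
  Insert 5 (step 6): P = [1, 4, 5] / [2, 6] / [3];  Q = [1, 3, 6] / [2, 5] / [4]
  Insert 7 (step 7): P = [1, 4, 5, 7] / [2, 6] / [3];  Q = [1, 3, 6, 7] / [2, 5] / [4]
  Insert 8 (step 8): P = [1, 4, 5, 7, 8] / [2, 6] / [3];  Q = [1, 3, 6, 7, 8] / [2, 5] / [4]
Final shape: (5, 2, 1).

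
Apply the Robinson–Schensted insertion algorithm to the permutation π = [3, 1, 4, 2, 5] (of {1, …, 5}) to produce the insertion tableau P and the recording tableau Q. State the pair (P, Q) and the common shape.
P = [1, 2, 5] / [3, 4];  Q = [1, 3, 5] / [2, 4];  common shape = (3, 2)

Row-insert the values π_1, π_2, … into P one at a time, bumping the leftmost entry strictly greater than the inserted value down to the next row. The recording tableau Q records, in position (i, j), the step at which that cell was added to P.
  Insert 3 (step 1): P = [3];  Q = [1]
  Insert 1 (step 2): P = [1] / [3];  Q = [1] / [2]
  Insert 4 (step 3): P = [1, 4] / [3];  Q = [1, 3] / [2]
  Insert 2 (step 4): P = [1, 2] / [3, 4];  Q = [1, 3] / [2, 4]
  Insert 5 (step 5): P = [1, 2, 5] / [3, 4];  Q = [1, 3, 5] / [2, 4]
Final shape: (3, 2).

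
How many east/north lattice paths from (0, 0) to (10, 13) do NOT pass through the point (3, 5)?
Number of paths = 783706

Total paths from (0, 0) to (10, 13): C(23, 10) = 1144066. Paths through (3, 5): (paths (0, 0) → (3, 5)) × (paths (3, 5) → (10, 13)) = C(8, 3) · C(15, 7) = 56 · 6435 = 360360. Avoidance count = 1144066 − 360360 = 783706.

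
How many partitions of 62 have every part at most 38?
p(62, parts ≤ 38) = 1294393

Use the recurrence p(n, m) = p(n, m−1) + p(n−m, m): either the largest part is < m (count p(n, m−1)) or the largest part is exactly m (remove one copy of m, count p(n−m, m)). With p(0, ·) = 1 this gives p(62, parts ≤ 38) = 1294393. (By conjugating Young diagrams, this also counts partitions of 62 into at most 38 parts.)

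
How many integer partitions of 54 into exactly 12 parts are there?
p(54, 12 parts) = 31570

Partitions of n into exactly k parts are in bijection with partitions of n − k into at most k parts (subtract 1 from each part). So p(54, exactly 12) = p(42, parts ≤ 12). Computing via the recurrence p(m, j) = p(m, j−1) + p(m−j, j) gives 31570.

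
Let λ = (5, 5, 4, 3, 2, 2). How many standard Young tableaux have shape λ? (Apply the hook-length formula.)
# SYT of shape (5, 5, 4, 3, 2, 2) = 362121760

Hook-length formula: f^λ = n! / Π hook(c), product over all cells c of the Young diagram. For λ = (5, 5, 4, 3, 2, 2), n = 21 boxes. Hook lengths by row (left-to-right, top-to-bottom): [10, 9, 6, 4, 2]; [9, 8, 5, 3, 1]; [7, 6, 3, 1]; [5, 4, 1]; [3, 2]; [2, 1]. Product of hooks = 141087744000. So f^λ = 21! / 141087744000 = 51090942171709440000 / 141087744000 = 362121760.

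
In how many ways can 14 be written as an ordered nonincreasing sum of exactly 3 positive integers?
p(14, 3 parts) = 16

Partitions of n into exactly k parts ↔ partitions of n − k into at most k parts (subtract 1 from each part). For n = 14, k = 3, the partitions are: 12+1+1, 11+2+1, 10+3+1, 10+2+2, 9+4+1, 9+3+2, 8+5+1, 8+4+2, 8+3+3, 7+6+1, 7+5+2, 7+4+3, 6+6+2, 6+5+3, 6+4+4, 5+5+4. Count = 16.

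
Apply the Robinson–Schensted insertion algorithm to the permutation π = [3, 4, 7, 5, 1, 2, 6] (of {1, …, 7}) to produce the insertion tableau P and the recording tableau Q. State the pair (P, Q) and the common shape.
P = [1, 2, 5, 6] / [3, 4] / [7];  Q = [1, 2, 3, 7] / [4, 6] / [5];  common shape = (4, 2, 1)

Row-insert the values π_1, π_2, … into P one at a time, bumping the leftmost entry strictly greater than the inserted value down to the next row. The recording tableau Q records, in position (i, j), the step at which that cell was added to P.
  Insert 3 (step 1): P = [3];  Q = [1]
  Insert 4 (step 2): P = [3, 4];  Q = [1, 2]
  Insert 7 (step 3): P = [3, 4, 7];  Q = [1, 2, 3]
  Insert 5 (step 4): P = [3, 4, 5] / [7];  Q = [1, 2, 3] / [4]
  Insert 1 (step 5): P = [1, 4, 5] / [3] / [7];  Q = [1, 2, 3] / [4] / [5]
  Insert 2 (step 6): P = [1, 2, 5] / [3, 4] / [7];  Q = [1, 2, 3] / [4, 6] / [5]
  Insert 6 (step 7): P = [1, 2, 5, 6] / [3, 4] / [7];  Q = [1, 2, 3, 7] / [4, 6] / [5]
Final shape: (4, 2, 1).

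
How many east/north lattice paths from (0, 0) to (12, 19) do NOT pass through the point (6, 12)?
Number of paths = 109264701

Total paths from (0, 0) to (12, 19): C(31, 12) = 141120525. Paths through (6, 12): (paths (0, 0) → (6, 12)) × (paths (6, 12) → (12, 19)) = C(18, 6) · C(13, 6) = 18564 · 1716 = 31855824. Avoidance count = 141120525 − 31855824 = 109264701.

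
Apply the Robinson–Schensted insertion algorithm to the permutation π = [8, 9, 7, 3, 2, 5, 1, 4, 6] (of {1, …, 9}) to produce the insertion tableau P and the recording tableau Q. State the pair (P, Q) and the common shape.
P = [1, 4, 6] / [2, 5] / [3, 9] / [7] / [8];  Q = [1, 2, 9] / [3, 6] / [4, 8] / [5] / [7];  common shape = (3, 2, 2, 1, 1)

Row-insert the values π_1, π_2, … into P one at a time, bumping the leftmost entry strictly greater than the inserted value down to the next row. The recording tableau Q records, in position (i, j), the step at which that cell was added to P.
  Insert 8 (step 1): P = [8];  Q = [1]
  Insert 9 (step 2): P = [8, 9];  Q = [1, 2]
  Insert 7 (step 3): P = [7, 9] / [8];  Q = [1, 2] / [3]
  Insert 3 (step 4): P = [3, 9] / [7] / [8];  Q = [1, 2] / [3] / [4]
  Insert 2 (step 5): P = [2, 9] / [3] / [7] / [8];  Q = [1, 2] / [3] / [4] / [5]
  Insert 5 (step 6): P = [2, 5] / [3, 9] / [7] / [8];  Q = [1, 2] / [3, 6] / [4] / [5]
  Insert 1 (step 7): P = [1, 5] / [2, 9] / [3] / [7] / [8];  Q = [1, 2] / [3, 6] / [4] / [5] / [7]
  Insert 4 (step 8): P = [1, 4] / [2, 5] / [3, 9] / [7] / [8];  Q = [1, 2] / [3, 6] / [4, 8] / [5] / [7]
  Insert 6 (step 9): P = [1, 4, 6] / [2, 5] / [3, 9] / [7] / [8];  Q = [1, 2, 9] / [3, 6] / [4, 8] / [5] / [7]
Final shape: (3, 2, 2, 1, 1).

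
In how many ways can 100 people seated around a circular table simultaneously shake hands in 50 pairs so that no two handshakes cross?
C_50 = 1978261657756160653623774456

These noncrossing handshakes are counted by the Catalan number C_n = (1/(n + 1)) · C(2n, n). For n = 50: C_50 = (1/51) · C(100, 50) = 100891344545564193334812497256/51 = 1978261657756160653623774456.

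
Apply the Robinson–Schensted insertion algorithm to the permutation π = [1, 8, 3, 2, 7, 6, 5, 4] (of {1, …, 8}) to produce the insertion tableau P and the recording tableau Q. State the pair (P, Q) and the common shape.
P = [1, 2, 4] / [3, 5] / [6] / [7] / [8];  Q = [1, 2, 5] / [3, 6] / [4] / [7] / [8];  common shape = (3, 2, 1, 1, 1)

Row-insert the values π_1, π_2, … into P one at a time, bumping the leftmost entry strictly greater than the inserted value down to the next row. The recording tableau Q records, in position (i, j), the step at which that cell was added to P.
  Insert 1 (step 1): P = [1];  Q = [1]
  Insert 8 (step 2): P = [1, 8];  Q = [1, 2]
  Insert 3 (step 3): P = [1, 3] / [8];  Q = [1, 2] / [3]
  Insert 2 (step 4): P = [1, 2] / [3] / [8];  Q = [1, 2] / [3] / [4]
  Insert 7 (step 5): P = [1, 2, 7] / [3] / [8];  Q = [1, 2, 5] / [3] / [4]
  Insert 6 (step 6): P = [1, 2, 6] / [3, 7] / [8];  Q = [1, 2, 5] / [3, 6] / [4]
  Insert 5 (step 7): P = [1, 2, 5] / [3, 6] / [7] / [8];  Q = [1, 2, 5] / [3, 6] / [4] / [7]
  Insert 4 (step 8): P = [1, 2, 4] / [3, 5] / [6] / [7] / [8];  Q = [1, 2, 5] / [3, 6] / [4] / [7] / [8]
Final shape: (3, 2, 1, 1, 1).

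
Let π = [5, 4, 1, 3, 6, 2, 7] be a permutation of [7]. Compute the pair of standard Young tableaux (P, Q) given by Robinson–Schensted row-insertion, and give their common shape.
P = [1, 2, 6, 7] / [3] / [4] / [5];  Q = [1, 4, 5, 7] / [2] / [3] / [6];  common shape = (4, 1, 1, 1)

Row-insert the values π_1, π_2, … into P one at a time, bumping the leftmost entry strictly greater than the inserted value down to the next row. The recording tableau Q records, in position (i, j), the step at which that cell was added to P.
  Insert 5 (step 1): P = [5];  Q = [1]
  Insert 4 (step 2): P = [4] / [5];  Q = [1] / [2]
  Insert 1 (step 3): P = [1] / [4] / [5];  Q = [1] / [2] / [3]
  Insert 3 (step 4): P = [1, 3] / [4] / [5];  Q = [1, 4] / [2] / [3]
  Insert 6 (step 5): P = [1, 3, 6] / [4] / [5];  Q = [1, 4, 5] / [2] / [3]
  Insert 2 (step 6): P = [1, 2, 6] / [3] / [4] / [5];  Q = [1, 4, 5] / [2] / [3] / [6]
  Insert 7 (step 7): P = [1, 2, 6, 7] / [3] / [4] / [5];  Q = [1, 4, 5, 7] / [2] / [3] / [6]
Final shape: (4, 1, 1, 1).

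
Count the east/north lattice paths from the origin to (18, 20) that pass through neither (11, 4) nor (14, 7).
Number of paths = 33031588905

Inclusion–exclusion. Total paths: C(38, 18) = 33578000610. Through P₁: C(15, 11)·C(23, 7) = 334639305. Through P₂: C(21, 14)·C(17, 4) = 276746400. Since P₁ is strictly southwest of P₂, a monotone path through both must visit P₁ then P₂; paths through both = C(15, 11)·C(6, 3)·C(17, 4) = 64974000. Avoid both = 33578000610 − 334639305 − 276746400 + 64974000 = 33031588905.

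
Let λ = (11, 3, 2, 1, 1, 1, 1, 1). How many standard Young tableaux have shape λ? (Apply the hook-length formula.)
# SYT of shape (11, 3, 2, 1, 1, 1, 1, 1) = 25865840

Hook-length formula: f^λ = n! / Π hook(c), product over all cells c of the Young diagram. For λ = (11, 3, 2, 1, 1, 1, 1, 1), n = 21 boxes. Hook lengths by row (left-to-right, top-to-bottom): [18, 12, 10, 8, 7, 6, 5, 4, 3, 2, 1]; [9, 3, 1]; [7, 1]; [5]; [4]; [3]; [2]; [1]. Product of hooks = 1975228416000. So f^λ = 21! / 1975228416000 = 51090942171709440000 / 1975228416000 = 25865840.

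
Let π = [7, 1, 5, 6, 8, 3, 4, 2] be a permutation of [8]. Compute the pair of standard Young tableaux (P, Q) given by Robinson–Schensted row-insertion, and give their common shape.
P = [1, 2, 4, 8] / [3, 6] / [5] / [7];  Q = [1, 3, 4, 5] / [2, 7] / [6] / [8];  common shape = (4, 2, 1, 1)

Row-insert the values π_1, π_2, … into P one at a time, bumping the leftmost entry strictly greater than the inserted value down to the next row. The recording tableau Q records, in position (i, j), the step at which that cell was added to P.
  Insert 7 (step 1): P = [7];  Q = [1]
  Insert 1 (step 2): P = [1] / [7];  Q = [1] / [2]
  Insert 5 (step 3): P = [1, 5] / [7];  Q = [1, 3] / [2]
  Insert 6 (step 4): P = [1, 5, 6] / [7];  Q = [1, 3, 4] / [2]
  Insert 8 (step 5): P = [1, 5, 6, 8] / [7];  Q = [1, 3, 4, 5] / [2]
  Insert 3 (step 6): P = [1, 3, 6, 8] / [5] / [7];  Q = [1, 3, 4, 5] / [2] / [6]
  Insert 4 (step 7): P = [1, 3, 4, 8] / [5, 6] / [7];  Q = [1, 3, 4, 5] / [2, 7] / [6]
  Insert 2 (step 8): P = [1, 2, 4, 8] / [3, 6] / [5] / [7];  Q = [1, 3, 4, 5] / [2, 7] / [6] / [8]
Final shape: (4, 2, 1, 1).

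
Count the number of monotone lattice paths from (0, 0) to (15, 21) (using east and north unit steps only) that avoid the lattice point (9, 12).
Number of paths = 4096782910

Total paths from (0, 0) to (15, 21): C(36, 15) = 5567902560. Paths through (9, 12): (paths (0, 0) → (9, 12)) × (paths (9, 12) → (15, 21)) = C(21, 9) · C(15, 6) = 293930 · 5005 = 1471119650. Avoidance count = 5567902560 − 1471119650 = 4096782910.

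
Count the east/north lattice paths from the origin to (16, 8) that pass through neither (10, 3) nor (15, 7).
Number of paths = 334323

Inclusion–exclusion. Total paths: C(24, 16) = 735471. Through P₁: C(13, 10)·C(11, 6) = 132132. Through P₂: C(22, 15)·C(2, 1) = 341088. Since P₁ is strictly southwest of P₂, a monotone path through both must visit P₁ then P₂; paths through both = C(13, 10)·C(9, 5)·C(2, 1) = 72072. Avoid both = 735471 − 132132 − 341088 + 72072 = 334323.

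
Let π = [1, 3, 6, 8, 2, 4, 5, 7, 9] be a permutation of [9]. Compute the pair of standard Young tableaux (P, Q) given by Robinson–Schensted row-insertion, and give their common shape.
P = [1, 2, 4, 5, 7, 9] / [3, 6, 8];  Q = [1, 2, 3, 4, 8, 9] / [5, 6, 7];  common shape = (6, 3)

Row-insert the values π_1, π_2, … into P one at a time, bumping the leftmost entry strictly greater than the inserted value down to the next row. The recording tableau Q records, in position (i, j), the step at which that cell was added to P.
  Insert 1 (step 1): P = [1];  Q = [1]
  Insert 3 (step 2): P = [1, 3];  Q = [1, 2]
  Insert 6 (step 3): P = [1, 3, 6];  Q = [1, 2, 3]
  Insert 8 (step 4): P = [1, 3, 6, 8];  Q = [1, 2, 3, 4]
  Insert 2 (step 5): P = [1, 2, 6, 8] / [3];  Q = [1, 2, 3, 4] / [5]
  Insert 4 (step 6): P = [1, 2, 4, 8] / [3, 6];  Q = [1, 2, 3, 4] / [5, 6]
  Insert 5 (step 7): P = [1, 2, 4, 5] / [3, 6, 8];  Q = [1, 2, 3, 4] / [5, 6, 7]
  Insert 7 (step 8): P = [1, 2, 4, 5, 7] / [3, 6, 8];  Q = [1, 2, 3, 4, 8] / [5, 6, 7]
  Insert 9 (step 9): P = [1, 2, 4, 5, 7, 9] / [3, 6, 8];  Q = [1, 2, 3, 4, 8, 9] / [5, 6, 7]
Final shape: (6, 3).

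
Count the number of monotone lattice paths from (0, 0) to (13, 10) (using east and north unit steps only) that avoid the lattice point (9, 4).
Number of paths = 993916

Total paths from (0, 0) to (13, 10): C(23, 13) = 1144066. Paths through (9, 4): (paths (0, 0) → (9, 4)) × (paths (9, 4) → (13, 10)) = C(13, 9) · C(10, 4) = 715 · 210 = 150150. Avoidance count = 1144066 − 150150 = 993916.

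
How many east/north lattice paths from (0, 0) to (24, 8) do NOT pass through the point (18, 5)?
Number of paths = 7691784

Total paths from (0, 0) to (24, 8): C(32, 24) = 10518300. Paths through (18, 5): (paths (0, 0) → (18, 5)) × (paths (18, 5) → (24, 8)) = C(23, 18) · C(9, 6) = 33649 · 84 = 2826516. Avoidance count = 10518300 − 2826516 = 7691784.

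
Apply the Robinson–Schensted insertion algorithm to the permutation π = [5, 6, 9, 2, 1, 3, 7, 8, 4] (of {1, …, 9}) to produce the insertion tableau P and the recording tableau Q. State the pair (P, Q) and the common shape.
P = [1, 3, 4, 8] / [2, 6, 7] / [5, 9];  Q = [1, 2, 3, 8] / [4, 6, 7] / [5, 9];  common shape = (4, 3, 2)

Row-insert the values π_1, π_2, … into P one at a time, bumping the leftmost entry strictly greater than the inserted value down to the next row. The recording tableau Q records, in position (i, j), the step at which that cell was added to P.
  Insert 5 (step 1): P = [5];  Q = [1]
  Insert 6 (step 2): P = [5, 6];  Q = [1, 2]
  Insert 9 (step 3): P = [5, 6, 9];  Q = [1, 2, 3]
  Insert 2 (step 4): P = [2, 6, 9] / [5];  Q = [1, 2, 3] / [4]
  Insert 1 (step 5): P = [1, 6, 9] / [2] / [5];  Q = [1, 2, 3] / [4] / [5]
  Insert 3 (step 6): P = [1, 3, 9] / [2, 6] / [5];  Q = [1, 2, 3] / [4, 6] / [5]
  Insert 7 (step 7): P = [1, 3, 7] / [2, 6, 9] / [5];  Q = [1, 2, 3] / [4, 6, 7] / [5]
  Insert 8 (step 8): P = [1, 3, 7, 8] / [2, 6, 9] / [5];  Q = [1, 2, 3, 8] / [4, 6, 7] / [5]
  Insert 4 (step 9): P = [1, 3, 4, 8] / [2, 6, 7] / [5, 9];  Q = [1, 2, 3, 8] / [4, 6, 7] / [5, 9]
Final shape: (4, 3, 2).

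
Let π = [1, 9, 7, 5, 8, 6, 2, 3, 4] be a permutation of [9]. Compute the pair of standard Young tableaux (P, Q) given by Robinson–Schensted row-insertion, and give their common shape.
P = [1, 2, 3, 4] / [5, 6] / [7, 8] / [9];  Q = [1, 2, 5, 9] / [3, 6] / [4, 8] / [7];  common shape = (4, 2, 2, 1)

Row-insert the values π_1, π_2, … into P one at a time, bumping the leftmost entry strictly greater than the inserted value down to the next row. The recording tableau Q records, in position (i, j), the step at which that cell was added to P.
  Insert 1 (step 1): P = [1];  Q = [1]
  Insert 9 (step 2): P = [1, 9];  Q = [1, 2]
  Insert 7 (step 3): P = [1, 7] / [9];  Q = [1, 2] / [3]
  Insert 5 (step 4): P = [1, 5] / [7] / [9];  Q = [1, 2] / [3] / [4]
  Insert 8 (step 5): P = [1, 5, 8] / [7] / [9];  Q = [1, 2, 5] / [3] / [4]
  Insert 6 (step 6): P = [1, 5, 6] / [7, 8] / [9];  Q = [1, 2, 5] / [3, 6] / [4]
  Insert 2 (step 7): P = [1, 2, 6] / [5, 8] / [7] / [9];  Q = [1, 2, 5] / [3, 6] / [4] / [7]
  Insert 3 (step 8): P = [1, 2, 3] / [5, 6] / [7, 8] / [9];  Q = [1, 2, 5] / [3, 6] / [4, 8] / [7]
  Insert 4 (step 9): P = [1, 2, 3, 4] / [5, 6] / [7, 8] / [9];  Q = [1, 2, 5, 9] / [3, 6] / [4, 8] / [7]
Final shape: (4, 2, 2, 1).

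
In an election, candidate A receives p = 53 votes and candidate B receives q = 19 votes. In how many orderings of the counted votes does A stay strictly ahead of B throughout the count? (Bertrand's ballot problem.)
Strict-lead orderings = 55606225738019880

Total orderings of the 72 votes with 53 for A: C(72, 53) = 117754360386395040. By the Bertrand ballot formula (Cycle Lemma / reflection principle), the number of orderings in which A is strictly ahead of B throughout is (p − q)/(p + q) · C(p + q, p) = (53 − 19)/(53 + 19) · 117754360386395040 = 55606225738019880.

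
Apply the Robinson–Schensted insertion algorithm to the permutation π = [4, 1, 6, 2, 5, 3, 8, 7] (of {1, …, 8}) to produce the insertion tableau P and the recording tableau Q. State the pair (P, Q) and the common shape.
P = [1, 2, 3, 7] / [4, 5, 8] / [6];  Q = [1, 3, 5, 7] / [2, 4, 8] / [6];  common shape = (4, 3, 1)

Row-insert the values π_1, π_2, … into P one at a time, bumping the leftmost entry strictly greater than the inserted value down to the next row. The recording tableau Q records, in position (i, j), the step at which that cell was added to P.
  Insert 4 (step 1): P = [4];  Q = [1]
  Insert 1 (step 2): P = [1] / [4];  Q = [1] / [2]
  Insert 6 (step 3): P = [1, 6] / [4];  Q = [1, 3] / [2]
  Insert 2 (step 4): P = [1, 2] / [4, 6];  Q = [1, 3] / [2, 4]
  Insert 5 (step 5): P = [1, 2, 5] / [4, 6];  Q = [1, 3, 5] / [2, 4]
  Insert 3 (step 6): P = [1, 2, 3] / [4, 5] / [6];  Q = [1, 3, 5] / [2, 4] / [6]
  Insert 8 (step 7): P = [1, 2, 3, 8] / [4, 5] / [6];  Q = [1, 3, 5, 7] / [2, 4] / [6]
  Insert 7 (step 8): P = [1, 2, 3, 7] / [4, 5, 8] / [6];  Q = [1, 3, 5, 7] / [2, 4, 8] / [6]
Final shape: (4, 3, 1).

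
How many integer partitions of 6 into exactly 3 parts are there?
p(6, 3 parts) = 3

Partitions of n into exactly k parts ↔ partitions of n − k into at most k parts (subtract 1 from each part). For n = 6, k = 3, the partitions are: 4+1+1, 3+2+1, 2+2+2. Count = 3.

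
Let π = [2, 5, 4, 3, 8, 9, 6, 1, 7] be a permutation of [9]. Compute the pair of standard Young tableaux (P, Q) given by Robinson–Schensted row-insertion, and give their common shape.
P = [1, 3, 6, 7] / [2, 8, 9] / [4] / [5];  Q = [1, 2, 5, 6] / [3, 7, 9] / [4] / [8];  common shape = (4, 3, 1, 1)

Row-insert the values π_1, π_2, … into P one at a time, bumping the leftmost entry strictly greater than the inserted value down to the next row. The recording tableau Q records, in position (i, j), the step at which that cell was added to P.
  Insert 2 (step 1): P = [2];  Q = [1]
  Insert 5 (step 2): P = [2, 5];  Q = [1, 2]
  Insert 4 (step 3): P = [2, 4] / [5];  Q = [1, 2] / [3]
  Insert 3 (step 4): P = [2, 3] / [4] / [5];  Q = [1, 2] / [3] / [4]
  Insert 8 (step 5): P = [2, 3, 8] / [4] / [5];  Q = [1, 2, 5] / [3] / [4]
  Insert 9 (step 6): P = [2, 3, 8, 9] / [4] / [5];  Q = [1, 2, 5, 6] / [3] / [4]
  Insert 6 (step 7): P = [2, 3, 6, 9] / [4, 8] / [5];  Q = [1, 2, 5, 6] / [3, 7] / [4]
  Insert 1 (step 8): P = [1, 3, 6, 9] / [2, 8] / [4] / [5];  Q = [1, 2, 5, 6] / [3, 7] / [4] / [8]
  Insert 7 (step 9): P = [1, 3, 6, 7] / [2, 8, 9] / [4] / [5];  Q = [1, 2, 5, 6] / [3, 7, 9] / [4] / [8]
Final shape: (4, 3, 1, 1).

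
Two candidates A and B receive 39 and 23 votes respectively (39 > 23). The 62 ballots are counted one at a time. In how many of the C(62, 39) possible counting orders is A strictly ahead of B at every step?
Strict-lead orderings = 15400866695524800

Total orderings of the 62 votes with 39 for A: C(62, 39) = 59678358445158600. By the Bertrand ballot formula (Cycle Lemma / reflection principle), the number of orderings in which A is strictly ahead of B throughout is (p − q)/(p + q) · C(p + q, p) = (39 − 23)/(39 + 23) · 59678358445158600 = 15400866695524800.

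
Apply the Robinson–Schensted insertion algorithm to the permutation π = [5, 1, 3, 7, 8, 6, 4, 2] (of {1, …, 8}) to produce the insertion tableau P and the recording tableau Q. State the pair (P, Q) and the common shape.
P = [1, 2, 4, 8] / [3, 6] / [5] / [7];  Q = [1, 3, 4, 5] / [2, 6] / [7] / [8];  common shape = (4, 2, 1, 1)

Row-insert the values π_1, π_2, … into P one at a time, bumping the leftmost entry strictly greater than the inserted value down to the next row. The recording tableau Q records, in position (i, j), the step at which that cell was added to P.
  Insert 5 (step 1): P = [5];  Q = [1]
  Insert 1 (step 2): P = [1] / [5];  Q = [1] / [2]
  Insert 3 (step 3): P = [1, 3] / [5];  Q = [1, 3] / [2]
  Insert 7 (step 4): P = [1, 3, 7] / [5];  Q = [1, 3, 4] / [2]
  Insert 8 (step 5): P = [1, 3, 7, 8] / [5];  Q = [1, 3, 4, 5] / [2]
  Insert 6 (step 6): P = [1, 3, 6, 8] / [5, 7];  Q = [1, 3, 4, 5] / [2, 6]
  Insert 4 (step 7): P = [1, 3, 4, 8] / [5, 6] / [7];  Q = [1, 3, 4, 5] / [2, 6] / [7]
  Insert 2 (step 8): P = [1, 2, 4, 8] / [3, 6] / [5] / [7];  Q = [1, 3, 4, 5] / [2, 6] / [7] / [8]
Final shape: (4, 2, 1, 1).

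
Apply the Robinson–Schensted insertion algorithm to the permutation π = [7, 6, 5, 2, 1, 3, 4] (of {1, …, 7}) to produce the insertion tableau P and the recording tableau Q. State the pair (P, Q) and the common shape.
P = [1, 3, 4] / [2] / [5] / [6] / [7];  Q = [1, 6, 7] / [2] / [3] / [4] / [5];  common shape = (3, 1, 1, 1, 1)

Row-insert the values π_1, π_2, … into P one at a time, bumping the leftmost entry strictly greater than the inserted value down to the next row. The recording tableau Q records, in position (i, j), the step at which that cell was added to P.
  Insert 7 (step 1): P = [7];  Q = [1]
  Insert 6 (step 2): P = [6] / [7];  Q = [1] / [2]
  Insert 5 (step 3): P = [5] / [6] / [7];  Q = [1] / [2] / [3]
  Insert 2 (step 4): P = [2] / [5] / [6] / [7];  Q = [1] / [2] / [3] / [4]
  Insert 1 (step 5): P = [1] / [2] / [5] / [6] / [7];  Q = [1] / [2] / [3] / [4] / [5]
  Insert 3 (step 6): P = [1, 3] / [2] / [5] / [6] / [7];  Q = [1, 6] / [2] / [3] / [4] / [5]
  Insert 4 (step 7): P = [1, 3, 4] / [2] / [5] / [6] / [7];  Q = [1, 6, 7] / [2] / [3] / [4] / [5]
Final shape: (3, 1, 1, 1, 1).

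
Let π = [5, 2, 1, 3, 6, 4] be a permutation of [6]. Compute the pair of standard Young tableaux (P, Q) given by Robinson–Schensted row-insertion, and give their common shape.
P = [1, 3, 4] / [2, 6] / [5];  Q = [1, 4, 5] / [2, 6] / [3];  common shape = (3, 2, 1)

Row-insert the values π_1, π_2, … into P one at a time, bumping the leftmost entry strictly greater than the inserted value down to the next row. The recording tableau Q records, in position (i, j), the step at which that cell was added to P.
  Insert 5 (step 1): P = [5];  Q = [1]
  Insert 2 (step 2): P = [2] / [5];  Q = [1] / [2]
  Insert 1 (step 3): P = [1] / [2] / [5];  Q = [1] / [2] / [3]
  Insert 3 (step 4): P = [1, 3] / [2] / [5];  Q = [1, 4] / [2] / [3]
  Insert 6 (step 5): P = [1, 3, 6] / [2] / [5];  Q = [1, 4, 5] / [2] / [3]
  Insert 4 (step 6): P = [1, 3, 4] / [2, 6] / [5];  Q = [1, 4, 5] / [2, 6] / [3]
Final shape: (3, 2, 1).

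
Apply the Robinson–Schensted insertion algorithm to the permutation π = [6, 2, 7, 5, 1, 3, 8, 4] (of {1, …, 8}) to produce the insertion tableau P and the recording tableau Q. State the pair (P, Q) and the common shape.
P = [1, 3, 4] / [2, 5, 8] / [6, 7];  Q = [1, 3, 7] / [2, 4, 8] / [5, 6];  common shape = (3, 3, 2)

Row-insert the values π_1, π_2, … into P one at a time, bumping the leftmost entry strictly greater than the inserted value down to the next row. The recording tableau Q records, in position (i, j), the step at which that cell was added to P.
  Insert 6 (step 1): P = [6];  Q = [1]
  Insert 2 (step 2): P = [2] / [6];  Q = [1] / [2]
  Insert 7 (step 3): P = [2, 7] / [6];  Q = [1, 3] / [2]
  Insert 5 (step 4): P = [2, 5] / [6, 7];  Q = [1, 3] / [2, 4]
  Insert 1 (step 5): P = [1, 5] / [2, 7] / [6];  Q = [1, 3] / [2, 4] / [5]
  Insert 3 (step 6): P = [1, 3] / [2, 5] / [6, 7];  Q = [1, 3] / [2, 4] / [5, 6]
  Insert 8 (step 7): P = [1, 3, 8] / [2, 5] / [6, 7];  Q = [1, 3, 7] / [2, 4] / [5, 6]
  Insert 4 (step 8): P = [1, 3, 4] / [2, 5, 8] / [6, 7];  Q = [1, 3, 7] / [2, 4, 8] / [5, 6]
Final shape: (3, 3, 2).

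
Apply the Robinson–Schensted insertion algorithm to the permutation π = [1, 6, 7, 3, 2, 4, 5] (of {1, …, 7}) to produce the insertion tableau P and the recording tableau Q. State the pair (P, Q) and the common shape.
P = [1, 2, 4, 5] / [3, 7] / [6];  Q = [1, 2, 3, 7] / [4, 6] / [5];  common shape = (4, 2, 1)

Row-insert the values π_1, π_2, … into P one at a time, bumping the leftmost entry strictly greater than the inserted value down to the next row. The recording tableau Q records, in position (i, j), the step at which that cell was added to P.
  Insert 1 (step 1): P = [1];  Q = [1]
  Insert 6 (step 2): P = [1, 6];  Q = [1, 2]
  Insert 7 (step 3): P = [1, 6, 7];  Q = [1, 2, 3]
  Insert 3 (step 4): P = [1, 3, 7] / [6];  Q = [1, 2, 3] / [4]
  Insert 2 (step 5): P = [1, 2, 7] / [3] / [6];  Q = [1, 2, 3] / [4] / [5]
  Insert 4 (step 6): P = [1, 2, 4] / [3, 7] / [6];  Q = [1, 2, 3] / [4, 6] / [5]
  Insert 5 (step 7): P = [1, 2, 4, 5] / [3, 7] / [6];  Q = [1, 2, 3, 7] / [4, 6] / [5]
Final shape: (4, 2, 1).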